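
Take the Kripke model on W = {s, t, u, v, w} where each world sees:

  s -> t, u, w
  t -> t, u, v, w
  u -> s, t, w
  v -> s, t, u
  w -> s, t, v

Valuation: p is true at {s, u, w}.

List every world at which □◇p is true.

{s, t, u, v, w}

s: successors {t, u, w}; ◇p there: t:T, u:T, w:T. ✓
t: successors {t, u, v, w}; ◇p there: t:T, u:T, v:T, w:T. ✓
u: successors {s, t, w}; ◇p there: s:T, t:T, w:T. ✓
v: successors {s, t, u}; ◇p there: s:T, t:T, u:T. ✓
w: successors {s, t, v}; ◇p there: s:T, t:T, v:T. ✓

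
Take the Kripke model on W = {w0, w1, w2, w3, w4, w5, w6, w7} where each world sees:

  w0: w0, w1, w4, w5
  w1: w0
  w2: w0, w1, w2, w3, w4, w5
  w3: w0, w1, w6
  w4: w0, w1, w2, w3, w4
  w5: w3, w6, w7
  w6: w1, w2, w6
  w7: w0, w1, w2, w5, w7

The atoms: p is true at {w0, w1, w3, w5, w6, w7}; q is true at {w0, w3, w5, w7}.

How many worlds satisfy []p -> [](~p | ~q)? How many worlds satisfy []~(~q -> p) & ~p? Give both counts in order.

For []p -> [](~p | ~q):
w0: []p is F, [](~p | ~q) is F. ✓
w1: []p is T, [](~p | ~q) is F. ✗
w2: []p is F, [](~p | ~q) is F. ✓
w3: []p is T, [](~p | ~q) is F. ✗
w4: []p is F, [](~p | ~q) is F. ✓
w5: []p is T, [](~p | ~q) is F. ✗
w6: []p is F, [](~p | ~q) is T. ✓
w7: []p is F, [](~p | ~q) is F. ✓
— 5 worlds.
For []~(~q -> p) & ~p:
w0: []~(~q -> p) is F, ~p is F. ✗
w1: []~(~q -> p) is F, ~p is F. ✗
w2: []~(~q -> p) is F, ~p is T. ✗
w3: []~(~q -> p) is F, ~p is F. ✗
w4: []~(~q -> p) is F, ~p is T. ✗
w5: []~(~q -> p) is F, ~p is F. ✗
w6: []~(~q -> p) is F, ~p is F. ✗
w7: []~(~q -> p) is F, ~p is F. ✗
— 0 worlds.

5 and 0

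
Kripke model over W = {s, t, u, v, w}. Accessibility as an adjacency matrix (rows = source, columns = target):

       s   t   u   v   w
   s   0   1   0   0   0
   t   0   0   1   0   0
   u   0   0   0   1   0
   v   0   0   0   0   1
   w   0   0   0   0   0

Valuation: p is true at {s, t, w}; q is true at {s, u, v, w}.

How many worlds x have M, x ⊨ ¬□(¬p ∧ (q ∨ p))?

2

s: □(¬p ∧ (q ∨ p)) is F. ✓
t: □(¬p ∧ (q ∨ p)) is T. ✗
u: □(¬p ∧ (q ∨ p)) is T. ✗
v: □(¬p ∧ (q ∨ p)) is F. ✓
w: □(¬p ∧ (q ∨ p)) is T. ✗
Satisfying worlds: {s, v}.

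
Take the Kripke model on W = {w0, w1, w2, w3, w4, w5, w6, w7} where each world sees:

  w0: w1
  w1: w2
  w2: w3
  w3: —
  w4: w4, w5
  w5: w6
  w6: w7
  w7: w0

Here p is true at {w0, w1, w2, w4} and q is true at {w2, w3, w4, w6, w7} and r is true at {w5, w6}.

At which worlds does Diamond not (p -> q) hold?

{w0, w7}

w0: successors {w1}; not (p -> q) there: w1:T. ✓
w1: successors {w2}; not (p -> q) there: w2:F. ✗
w2: successors {w3}; not (p -> q) there: w3:F. ✗
w3: no successors, so Diamond not (p -> q) fails. ✗
w4: successors {w4, w5}; not (p -> q) there: w4:F, w5:F. ✗
w5: successors {w6}; not (p -> q) there: w6:F. ✗
w6: successors {w7}; not (p -> q) there: w7:F. ✗
w7: successors {w0}; not (p -> q) there: w0:T. ✓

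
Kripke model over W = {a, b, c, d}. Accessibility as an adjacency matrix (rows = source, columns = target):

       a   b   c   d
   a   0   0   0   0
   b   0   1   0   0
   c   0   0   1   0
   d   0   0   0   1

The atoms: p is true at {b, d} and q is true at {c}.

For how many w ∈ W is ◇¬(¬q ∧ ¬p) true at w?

3

a: no successors, so ◇¬(¬q ∧ ¬p) fails. ✗
b: successors {b}; ¬(¬q ∧ ¬p) there: b:T. ✓
c: successors {c}; ¬(¬q ∧ ¬p) there: c:T. ✓
d: successors {d}; ¬(¬q ∧ ¬p) there: d:T. ✓
Satisfying worlds: {b, c, d}.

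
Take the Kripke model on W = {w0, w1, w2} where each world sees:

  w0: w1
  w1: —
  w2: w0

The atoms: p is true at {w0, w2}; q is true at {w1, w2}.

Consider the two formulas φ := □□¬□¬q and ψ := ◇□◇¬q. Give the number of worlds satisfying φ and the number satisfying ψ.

2 and 1

For □□¬□¬q:
w0: successors {w1}; □¬□¬q there: w1:T. ✓
w1: no successors, so □□¬□¬q holds vacuously. ✓
w2: successors {w0}; □¬□¬q there: w0:F. ✗
— 2 worlds.
For ◇□◇¬q:
w0: successors {w1}; □◇¬q there: w1:T. ✓
w1: no successors, so ◇□◇¬q fails. ✗
w2: successors {w0}; □◇¬q there: w0:F. ✗
— 1 world.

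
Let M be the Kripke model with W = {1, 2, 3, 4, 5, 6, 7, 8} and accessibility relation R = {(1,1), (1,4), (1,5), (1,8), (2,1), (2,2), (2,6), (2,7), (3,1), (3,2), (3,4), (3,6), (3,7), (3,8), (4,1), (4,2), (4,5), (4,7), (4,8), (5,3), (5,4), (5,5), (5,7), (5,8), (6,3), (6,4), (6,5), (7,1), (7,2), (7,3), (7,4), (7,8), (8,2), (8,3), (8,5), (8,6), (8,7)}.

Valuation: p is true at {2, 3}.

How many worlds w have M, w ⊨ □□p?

1: successors {1, 4, 5, 8}; □p there: 1:F, 4:F, 5:F, 8:F. ✗
2: successors {1, 2, 6, 7}; □p there: 1:F, 2:F, 6:F, 7:F. ✗
3: successors {1, 2, 4, 6, 7, 8}; □p there: 1:F, 2:F, 4:F, 6:F, 7:F, 8:F. ✗
4: successors {1, 2, 5, 7, 8}; □p there: 1:F, 2:F, 5:F, 7:F, 8:F. ✗
5: successors {3, 4, 5, 7, 8}; □p there: 3:F, 4:F, 5:F, 7:F, 8:F. ✗
6: successors {3, 4, 5}; □p there: 3:F, 4:F, 5:F. ✗
7: successors {1, 2, 3, 4, 8}; □p there: 1:F, 2:F, 3:F, 4:F, 8:F. ✗
8: successors {2, 3, 5, 6, 7}; □p there: 2:F, 3:F, 5:F, 6:F, 7:F. ✗
Satisfying worlds: ∅.

0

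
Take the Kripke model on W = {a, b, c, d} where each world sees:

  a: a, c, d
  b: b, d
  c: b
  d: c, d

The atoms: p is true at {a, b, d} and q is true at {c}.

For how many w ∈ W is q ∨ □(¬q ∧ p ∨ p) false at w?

2

a: q is F, □(¬q ∧ p ∨ p) is F. ✗
b: q is F, □(¬q ∧ p ∨ p) is T. ✓
c: q is T, □(¬q ∧ p ∨ p) is T. ✓
d: q is F, □(¬q ∧ p ∨ p) is F. ✗
Satisfying worlds: {b, c}.
So q ∨ □(¬q ∧ p ∨ p) fails at the other 2 worlds.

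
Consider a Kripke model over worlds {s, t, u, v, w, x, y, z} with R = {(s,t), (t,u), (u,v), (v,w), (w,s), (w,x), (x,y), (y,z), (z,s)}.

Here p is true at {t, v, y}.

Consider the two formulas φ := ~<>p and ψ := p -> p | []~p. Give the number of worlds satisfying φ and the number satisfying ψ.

For ~<>p:
s: <>p is T. ✗
t: <>p is F. ✓
u: <>p is T. ✗
v: <>p is F. ✓
w: <>p is F. ✓
x: <>p is T. ✗
y: <>p is F. ✓
z: <>p is F. ✓
— 5 worlds.
For p -> p | []~p:
s: p is F, p | []~p is F. ✓
t: p is T, p | []~p is T. ✓
u: p is F, p | []~p is F. ✓
v: p is T, p | []~p is T. ✓
w: p is F, p | []~p is T. ✓
x: p is F, p | []~p is F. ✓
y: p is T, p | []~p is T. ✓
z: p is F, p | []~p is T. ✓
— 8 worlds.

5 and 8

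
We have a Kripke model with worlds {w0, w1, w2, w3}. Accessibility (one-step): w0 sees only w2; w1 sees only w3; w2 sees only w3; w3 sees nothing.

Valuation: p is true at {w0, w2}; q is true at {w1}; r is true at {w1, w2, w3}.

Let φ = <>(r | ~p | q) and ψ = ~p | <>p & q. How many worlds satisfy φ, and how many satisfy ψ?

3 and 2

For <>(r | ~p | q):
w0: successors {w2}; r | ~p | q there: w2:T. ✓
w1: successors {w3}; r | ~p | q there: w3:T. ✓
w2: successors {w3}; r | ~p | q there: w3:T. ✓
w3: no successors, so <>(r | ~p | q) fails. ✗
— 3 worlds.
For ~p | <>p & q:
w0: ~p is F, <>p & q is F. ✗
w1: ~p is T, <>p & q is F. ✓
w2: ~p is F, <>p & q is F. ✗
w3: ~p is T, <>p & q is F. ✓
— 2 worlds.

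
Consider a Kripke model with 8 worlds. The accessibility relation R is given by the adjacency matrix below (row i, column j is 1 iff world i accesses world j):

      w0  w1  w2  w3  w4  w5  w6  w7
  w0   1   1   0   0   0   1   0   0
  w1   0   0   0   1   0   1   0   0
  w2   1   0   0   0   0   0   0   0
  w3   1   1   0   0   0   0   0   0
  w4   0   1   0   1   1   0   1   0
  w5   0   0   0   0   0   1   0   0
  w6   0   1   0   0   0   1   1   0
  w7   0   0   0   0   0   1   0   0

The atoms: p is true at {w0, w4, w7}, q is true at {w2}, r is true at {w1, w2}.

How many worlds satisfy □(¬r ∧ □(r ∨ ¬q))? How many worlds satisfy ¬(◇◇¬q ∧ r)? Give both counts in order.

For □(¬r ∧ □(r ∨ ¬q)):
w0: successors {w0, w1, w5}; ¬r ∧ □(r ∨ ¬q) there: w0:T, w1:F, w5:T. ✗
w1: successors {w3, w5}; ¬r ∧ □(r ∨ ¬q) there: w3:T, w5:T. ✓
w2: successors {w0}; ¬r ∧ □(r ∨ ¬q) there: w0:T. ✓
w3: successors {w0, w1}; ¬r ∧ □(r ∨ ¬q) there: w0:T, w1:F. ✗
w4: successors {w1, w3, w4, w6}; ¬r ∧ □(r ∨ ¬q) there: w1:F, w3:T, w4:T, w6:T. ✗
w5: successors {w5}; ¬r ∧ □(r ∨ ¬q) there: w5:T. ✓
w6: successors {w1, w5, w6}; ¬r ∧ □(r ∨ ¬q) there: w1:F, w5:T, w6:T. ✗
w7: successors {w5}; ¬r ∧ □(r ∨ ¬q) there: w5:T. ✓
— 4 worlds.
For ¬(◇◇¬q ∧ r):
w0: ◇◇¬q ∧ r is F. ✓
w1: ◇◇¬q ∧ r is T. ✗
w2: ◇◇¬q ∧ r is T. ✗
w3: ◇◇¬q ∧ r is F. ✓
w4: ◇◇¬q ∧ r is F. ✓
w5: ◇◇¬q ∧ r is F. ✓
w6: ◇◇¬q ∧ r is F. ✓
w7: ◇◇¬q ∧ r is F. ✓
— 6 worlds.

4 and 6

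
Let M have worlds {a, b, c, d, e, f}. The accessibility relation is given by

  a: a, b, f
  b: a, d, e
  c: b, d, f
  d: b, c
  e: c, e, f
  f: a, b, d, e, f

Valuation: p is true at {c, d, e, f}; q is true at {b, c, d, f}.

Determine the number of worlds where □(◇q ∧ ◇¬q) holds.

a: successors {a, b, f}; ◇q ∧ ◇¬q there: a:T, b:T, f:T. ✓
b: successors {a, d, e}; ◇q ∧ ◇¬q there: a:T, d:F, e:T. ✗
c: successors {b, d, f}; ◇q ∧ ◇¬q there: b:T, d:F, f:T. ✗
d: successors {b, c}; ◇q ∧ ◇¬q there: b:T, c:F. ✗
e: successors {c, e, f}; ◇q ∧ ◇¬q there: c:F, e:T, f:T. ✗
f: successors {a, b, d, e, f}; ◇q ∧ ◇¬q there: a:T, b:T, d:F, e:T, f:T. ✗
Satisfying worlds: {a}.

1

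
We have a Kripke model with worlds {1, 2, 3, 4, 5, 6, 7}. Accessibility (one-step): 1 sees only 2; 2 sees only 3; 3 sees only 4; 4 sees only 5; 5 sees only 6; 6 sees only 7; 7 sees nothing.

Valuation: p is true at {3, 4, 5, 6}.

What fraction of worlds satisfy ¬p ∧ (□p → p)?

1: ¬p is T, □p → p is T. ✓
2: ¬p is T, □p → p is F. ✗
3: ¬p is F, □p → p is T. ✗
4: ¬p is F, □p → p is T. ✗
5: ¬p is F, □p → p is T. ✗
6: ¬p is F, □p → p is T. ✗
7: ¬p is T, □p → p is F. ✗
That's 1 of 7 worlds, so 1/7.

1/7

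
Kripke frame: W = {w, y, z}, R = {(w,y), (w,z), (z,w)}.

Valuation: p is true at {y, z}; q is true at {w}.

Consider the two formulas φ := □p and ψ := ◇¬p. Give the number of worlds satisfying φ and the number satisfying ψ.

2 and 1

For □p:
w: successors {y, z}; p there: y:T, z:T. ✓
y: no successors, so □p holds vacuously. ✓
z: successors {w}; p there: w:F. ✗
— 2 worlds.
For ◇¬p:
w: successors {y, z}; ¬p there: y:F, z:F. ✗
y: no successors, so ◇¬p fails. ✗
z: successors {w}; ¬p there: w:T. ✓
— 1 world.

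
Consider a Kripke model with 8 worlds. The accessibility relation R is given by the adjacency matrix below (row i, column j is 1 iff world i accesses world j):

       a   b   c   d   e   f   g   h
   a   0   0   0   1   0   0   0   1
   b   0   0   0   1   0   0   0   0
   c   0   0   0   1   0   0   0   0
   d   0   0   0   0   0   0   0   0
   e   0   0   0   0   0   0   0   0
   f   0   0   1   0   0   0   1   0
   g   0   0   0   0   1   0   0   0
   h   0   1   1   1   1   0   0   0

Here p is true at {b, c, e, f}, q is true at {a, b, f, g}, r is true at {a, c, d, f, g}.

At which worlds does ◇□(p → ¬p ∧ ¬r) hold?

a: successors {d, h}; □(p → ¬p ∧ ¬r) there: d:T, h:F. ✓
b: successors {d}; □(p → ¬p ∧ ¬r) there: d:T. ✓
c: successors {d}; □(p → ¬p ∧ ¬r) there: d:T. ✓
d: no successors, so ◇□(p → ¬p ∧ ¬r) fails. ✗
e: no successors, so ◇□(p → ¬p ∧ ¬r) fails. ✗
f: successors {c, g}; □(p → ¬p ∧ ¬r) there: c:T, g:F. ✓
g: successors {e}; □(p → ¬p ∧ ¬r) there: e:T. ✓
h: successors {b, c, d, e}; □(p → ¬p ∧ ¬r) there: b:T, c:T, d:T, e:T. ✓

{a, b, c, f, g, h}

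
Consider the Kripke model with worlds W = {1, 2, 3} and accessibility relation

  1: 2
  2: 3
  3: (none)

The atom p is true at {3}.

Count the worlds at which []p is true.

1: successors {2}; p there: 2:F. ✗
2: successors {3}; p there: 3:T. ✓
3: no successors, so []p holds vacuously. ✓
Satisfying worlds: {2, 3}.

2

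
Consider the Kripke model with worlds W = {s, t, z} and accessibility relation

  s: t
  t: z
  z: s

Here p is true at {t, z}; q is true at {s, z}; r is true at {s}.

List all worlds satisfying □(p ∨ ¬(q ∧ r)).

{s, t}

s: successors {t}; p ∨ ¬(q ∧ r) there: t:T. ✓
t: successors {z}; p ∨ ¬(q ∧ r) there: z:T. ✓
z: successors {s}; p ∨ ¬(q ∧ r) there: s:F. ✗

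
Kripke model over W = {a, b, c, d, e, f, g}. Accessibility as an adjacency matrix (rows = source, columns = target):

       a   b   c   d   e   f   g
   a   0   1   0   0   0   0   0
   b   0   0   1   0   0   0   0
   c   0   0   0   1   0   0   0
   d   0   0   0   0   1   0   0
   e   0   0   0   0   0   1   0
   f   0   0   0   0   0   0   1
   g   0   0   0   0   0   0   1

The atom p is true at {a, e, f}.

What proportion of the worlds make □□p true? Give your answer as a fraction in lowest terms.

a: successors {b}; □p there: b:F. ✗
b: successors {c}; □p there: c:F. ✗
c: successors {d}; □p there: d:T. ✓
d: successors {e}; □p there: e:T. ✓
e: successors {f}; □p there: f:F. ✗
f: successors {g}; □p there: g:F. ✗
g: successors {g}; □p there: g:F. ✗
That's 2 of 7 worlds, so 2/7.

2/7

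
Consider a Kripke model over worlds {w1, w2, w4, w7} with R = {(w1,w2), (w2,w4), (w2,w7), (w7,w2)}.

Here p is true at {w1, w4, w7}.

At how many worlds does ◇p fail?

w1: successors {w2}; p there: w2:F. ✗
w2: successors {w4, w7}; p there: w4:T, w7:T. ✓
w4: no successors, so ◇p fails. ✗
w7: successors {w2}; p there: w2:F. ✗
Satisfying worlds: {w2}.
So ◇p fails at the other 3 worlds.

3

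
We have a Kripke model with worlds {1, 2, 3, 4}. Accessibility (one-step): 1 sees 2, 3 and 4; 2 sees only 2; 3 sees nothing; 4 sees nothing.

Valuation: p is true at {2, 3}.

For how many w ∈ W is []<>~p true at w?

1: successors {2, 3, 4}; <>~p there: 2:F, 3:F, 4:F. ✗
2: successors {2}; <>~p there: 2:F. ✗
3: no successors, so []<>~p holds vacuously. ✓
4: no successors, so []<>~p holds vacuously. ✓
Satisfying worlds: {3, 4}.

2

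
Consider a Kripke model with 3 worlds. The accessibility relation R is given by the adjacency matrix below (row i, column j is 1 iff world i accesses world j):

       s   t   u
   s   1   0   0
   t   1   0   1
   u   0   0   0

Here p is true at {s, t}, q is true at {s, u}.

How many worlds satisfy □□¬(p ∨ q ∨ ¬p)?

s: successors {s}; □¬(p ∨ q ∨ ¬p) there: s:F. ✗
t: successors {s, u}; □¬(p ∨ q ∨ ¬p) there: s:F, u:T. ✗
u: no successors, so □□¬(p ∨ q ∨ ¬p) holds vacuously. ✓
Satisfying worlds: {u}.

1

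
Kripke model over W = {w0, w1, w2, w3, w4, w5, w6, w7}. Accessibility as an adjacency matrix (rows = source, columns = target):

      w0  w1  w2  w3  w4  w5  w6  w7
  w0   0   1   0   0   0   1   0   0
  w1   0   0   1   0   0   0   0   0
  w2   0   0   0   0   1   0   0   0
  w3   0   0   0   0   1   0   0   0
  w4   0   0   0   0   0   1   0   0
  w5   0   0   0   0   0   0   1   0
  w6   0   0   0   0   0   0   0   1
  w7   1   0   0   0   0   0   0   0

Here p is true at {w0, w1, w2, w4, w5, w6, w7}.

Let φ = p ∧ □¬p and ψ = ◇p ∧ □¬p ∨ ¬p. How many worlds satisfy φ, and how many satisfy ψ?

0 and 1

For p ∧ □¬p:
w0: p is T, □¬p is F. ✗
w1: p is T, □¬p is F. ✗
w2: p is T, □¬p is F. ✗
w3: p is F, □¬p is F. ✗
w4: p is T, □¬p is F. ✗
w5: p is T, □¬p is F. ✗
w6: p is T, □¬p is F. ✗
w7: p is T, □¬p is F. ✗
— 0 worlds.
For ◇p ∧ □¬p ∨ ¬p:
w0: ◇p ∧ □¬p is F, ¬p is F. ✗
w1: ◇p ∧ □¬p is F, ¬p is F. ✗
w2: ◇p ∧ □¬p is F, ¬p is F. ✗
w3: ◇p ∧ □¬p is F, ¬p is T. ✓
w4: ◇p ∧ □¬p is F, ¬p is F. ✗
w5: ◇p ∧ □¬p is F, ¬p is F. ✗
w6: ◇p ∧ □¬p is F, ¬p is F. ✗
w7: ◇p ∧ □¬p is F, ¬p is F. ✗
— 1 world.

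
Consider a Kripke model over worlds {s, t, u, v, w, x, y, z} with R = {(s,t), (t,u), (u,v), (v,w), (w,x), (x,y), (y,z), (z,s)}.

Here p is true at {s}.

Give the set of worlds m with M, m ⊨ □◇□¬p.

s: successors {t}; ◇□¬p there: t:T. ✓
t: successors {u}; ◇□¬p there: u:T. ✓
u: successors {v}; ◇□¬p there: v:T. ✓
v: successors {w}; ◇□¬p there: w:T. ✓
w: successors {x}; ◇□¬p there: x:T. ✓
x: successors {y}; ◇□¬p there: y:F. ✗
y: successors {z}; ◇□¬p there: z:T. ✓
z: successors {s}; ◇□¬p there: s:T. ✓

{s, t, u, v, w, y, z}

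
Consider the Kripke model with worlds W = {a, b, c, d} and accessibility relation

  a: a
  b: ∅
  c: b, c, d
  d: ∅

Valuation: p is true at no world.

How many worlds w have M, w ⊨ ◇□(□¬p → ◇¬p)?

a: successors {a}; □(□¬p → ◇¬p) there: a:T. ✓
b: no successors, so ◇□(□¬p → ◇¬p) fails. ✗
c: successors {b, c, d}; □(□¬p → ◇¬p) there: b:T, c:F, d:T. ✓
d: no successors, so ◇□(□¬p → ◇¬p) fails. ✗
Satisfying worlds: {a, c}.

2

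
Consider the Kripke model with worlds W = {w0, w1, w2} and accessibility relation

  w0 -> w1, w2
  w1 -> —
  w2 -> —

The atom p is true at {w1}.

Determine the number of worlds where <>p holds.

1

w0: successors {w1, w2}; p there: w1:T, w2:F. ✓
w1: no successors, so <>p fails. ✗
w2: no successors, so <>p fails. ✗
Satisfying worlds: {w0}.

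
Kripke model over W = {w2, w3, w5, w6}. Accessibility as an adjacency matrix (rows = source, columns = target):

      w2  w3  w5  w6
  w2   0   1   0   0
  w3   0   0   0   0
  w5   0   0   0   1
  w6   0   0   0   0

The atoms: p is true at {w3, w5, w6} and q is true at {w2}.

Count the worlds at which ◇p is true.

2

w2: successors {w3}; p there: w3:T. ✓
w3: no successors, so ◇p fails. ✗
w5: successors {w6}; p there: w6:T. ✓
w6: no successors, so ◇p fails. ✗
Satisfying worlds: {w2, w5}.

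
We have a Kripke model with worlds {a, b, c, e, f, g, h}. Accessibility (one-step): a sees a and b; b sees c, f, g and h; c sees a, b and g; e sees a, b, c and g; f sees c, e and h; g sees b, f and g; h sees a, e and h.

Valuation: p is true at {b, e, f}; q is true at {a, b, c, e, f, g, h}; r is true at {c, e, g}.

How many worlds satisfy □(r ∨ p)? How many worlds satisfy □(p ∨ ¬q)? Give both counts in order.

1 and 0

For □(r ∨ p):
a: successors {a, b}; r ∨ p there: a:F, b:T. ✗
b: successors {c, f, g, h}; r ∨ p there: c:T, f:T, g:T, h:F. ✗
c: successors {a, b, g}; r ∨ p there: a:F, b:T, g:T. ✗
e: successors {a, b, c, g}; r ∨ p there: a:F, b:T, c:T, g:T. ✗
f: successors {c, e, h}; r ∨ p there: c:T, e:T, h:F. ✗
g: successors {b, f, g}; r ∨ p there: b:T, f:T, g:T. ✓
h: successors {a, e, h}; r ∨ p there: a:F, e:T, h:F. ✗
— 1 world.
For □(p ∨ ¬q):
a: successors {a, b}; p ∨ ¬q there: a:F, b:T. ✗
b: successors {c, f, g, h}; p ∨ ¬q there: c:F, f:T, g:F, h:F. ✗
c: successors {a, b, g}; p ∨ ¬q there: a:F, b:T, g:F. ✗
e: successors {a, b, c, g}; p ∨ ¬q there: a:F, b:T, c:F, g:F. ✗
f: successors {c, e, h}; p ∨ ¬q there: c:F, e:T, h:F. ✗
g: successors {b, f, g}; p ∨ ¬q there: b:T, f:T, g:F. ✗
h: successors {a, e, h}; p ∨ ¬q there: a:F, e:T, h:F. ✗
— 0 worlds.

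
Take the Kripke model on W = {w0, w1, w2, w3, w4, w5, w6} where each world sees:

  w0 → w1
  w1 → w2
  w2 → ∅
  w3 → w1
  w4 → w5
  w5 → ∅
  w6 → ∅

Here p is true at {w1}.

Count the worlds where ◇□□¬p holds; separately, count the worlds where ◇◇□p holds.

4 and 2

For ◇□□¬p:
w0: successors {w1}; □□¬p there: w1:T. ✓
w1: successors {w2}; □□¬p there: w2:T. ✓
w2: no successors, so ◇□□¬p fails. ✗
w3: successors {w1}; □□¬p there: w1:T. ✓
w4: successors {w5}; □□¬p there: w5:T. ✓
w5: no successors, so ◇□□¬p fails. ✗
w6: no successors, so ◇□□¬p fails. ✗
— 4 worlds.
For ◇◇□p:
w0: successors {w1}; ◇□p there: w1:T. ✓
w1: successors {w2}; ◇□p there: w2:F. ✗
w2: no successors, so ◇◇□p fails. ✗
w3: successors {w1}; ◇□p there: w1:T. ✓
w4: successors {w5}; ◇□p there: w5:F. ✗
w5: no successors, so ◇◇□p fails. ✗
w6: no successors, so ◇◇□p fails. ✗
— 2 worlds.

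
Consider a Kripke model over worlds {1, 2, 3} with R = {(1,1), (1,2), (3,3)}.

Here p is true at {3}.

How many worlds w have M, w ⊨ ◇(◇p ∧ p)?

1

1: successors {1, 2}; ◇p ∧ p there: 1:F, 2:F. ✗
2: no successors, so ◇(◇p ∧ p) fails. ✗
3: successors {3}; ◇p ∧ p there: 3:T. ✓
Satisfying worlds: {3}.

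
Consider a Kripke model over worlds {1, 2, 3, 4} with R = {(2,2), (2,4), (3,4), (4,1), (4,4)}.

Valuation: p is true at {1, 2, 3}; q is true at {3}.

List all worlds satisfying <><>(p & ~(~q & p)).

1: no successors, so <><>(p & ~(~q & p)) fails. ✗
2: successors {2, 4}; <>(p & ~(~q & p)) there: 2:F, 4:F. ✗
3: successors {4}; <>(p & ~(~q & p)) there: 4:F. ✗
4: successors {1, 4}; <>(p & ~(~q & p)) there: 1:F, 4:F. ✗

∅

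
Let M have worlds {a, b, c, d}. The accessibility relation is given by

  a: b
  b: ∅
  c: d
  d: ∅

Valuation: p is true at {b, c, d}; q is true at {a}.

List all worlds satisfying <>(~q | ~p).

a: successors {b}; ~q | ~p there: b:T. ✓
b: no successors, so <>(~q | ~p) fails. ✗
c: successors {d}; ~q | ~p there: d:T. ✓
d: no successors, so <>(~q | ~p) fails. ✗

{a, c}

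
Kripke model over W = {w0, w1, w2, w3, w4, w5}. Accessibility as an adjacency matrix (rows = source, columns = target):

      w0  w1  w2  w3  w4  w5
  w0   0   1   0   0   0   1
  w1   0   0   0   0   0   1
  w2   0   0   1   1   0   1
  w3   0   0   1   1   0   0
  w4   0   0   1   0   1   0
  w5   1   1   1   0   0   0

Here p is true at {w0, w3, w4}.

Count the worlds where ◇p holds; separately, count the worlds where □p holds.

4 and 0

For ◇p:
w0: successors {w1, w5}; p there: w1:F, w5:F. ✗
w1: successors {w5}; p there: w5:F. ✗
w2: successors {w2, w3, w5}; p there: w2:F, w3:T, w5:F. ✓
w3: successors {w2, w3}; p there: w2:F, w3:T. ✓
w4: successors {w2, w4}; p there: w2:F, w4:T. ✓
w5: successors {w0, w1, w2}; p there: w0:T, w1:F, w2:F. ✓
— 4 worlds.
For □p:
w0: successors {w1, w5}; p there: w1:F, w5:F. ✗
w1: successors {w5}; p there: w5:F. ✗
w2: successors {w2, w3, w5}; p there: w2:F, w3:T, w5:F. ✗
w3: successors {w2, w3}; p there: w2:F, w3:T. ✗
w4: successors {w2, w4}; p there: w2:F, w4:T. ✗
w5: successors {w0, w1, w2}; p there: w0:T, w1:F, w2:F. ✗
— 0 worlds.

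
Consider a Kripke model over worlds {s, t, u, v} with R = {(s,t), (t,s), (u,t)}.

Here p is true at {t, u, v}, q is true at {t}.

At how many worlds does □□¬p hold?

3

s: successors {t}; □¬p there: t:T. ✓
t: successors {s}; □¬p there: s:F. ✗
u: successors {t}; □¬p there: t:T. ✓
v: no successors, so □□¬p holds vacuously. ✓
Satisfying worlds: {s, u, v}.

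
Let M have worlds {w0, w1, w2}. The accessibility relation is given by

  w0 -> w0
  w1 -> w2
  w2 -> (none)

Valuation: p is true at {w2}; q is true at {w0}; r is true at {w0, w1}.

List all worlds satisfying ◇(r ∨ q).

{w0}

w0: successors {w0}; r ∨ q there: w0:T. ✓
w1: successors {w2}; r ∨ q there: w2:F. ✗
w2: no successors, so ◇(r ∨ q) fails. ✗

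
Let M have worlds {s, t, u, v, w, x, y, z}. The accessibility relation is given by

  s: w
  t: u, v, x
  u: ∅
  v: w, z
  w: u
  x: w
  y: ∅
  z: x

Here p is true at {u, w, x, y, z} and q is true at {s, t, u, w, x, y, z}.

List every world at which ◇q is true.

s: successors {w}; q there: w:T. ✓
t: successors {u, v, x}; q there: u:T, v:F, x:T. ✓
u: no successors, so ◇q fails. ✗
v: successors {w, z}; q there: w:T, z:T. ✓
w: successors {u}; q there: u:T. ✓
x: successors {w}; q there: w:T. ✓
y: no successors, so ◇q fails. ✗
z: successors {x}; q there: x:T. ✓

{s, t, v, w, x, z}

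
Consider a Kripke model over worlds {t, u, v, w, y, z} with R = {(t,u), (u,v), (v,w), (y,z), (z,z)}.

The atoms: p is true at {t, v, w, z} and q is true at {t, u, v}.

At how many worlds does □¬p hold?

2

t: successors {u}; ¬p there: u:T. ✓
u: successors {v}; ¬p there: v:F. ✗
v: successors {w}; ¬p there: w:F. ✗
w: no successors, so □¬p holds vacuously. ✓
y: successors {z}; ¬p there: z:F. ✗
z: successors {z}; ¬p there: z:F. ✗
Satisfying worlds: {t, w}.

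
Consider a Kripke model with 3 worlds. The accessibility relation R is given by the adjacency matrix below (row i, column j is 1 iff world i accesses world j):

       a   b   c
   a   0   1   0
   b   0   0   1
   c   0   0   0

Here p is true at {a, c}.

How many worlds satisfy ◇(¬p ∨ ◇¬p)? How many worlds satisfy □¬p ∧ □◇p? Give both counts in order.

1 and 2

For ◇(¬p ∨ ◇¬p):
a: successors {b}; ¬p ∨ ◇¬p there: b:T. ✓
b: successors {c}; ¬p ∨ ◇¬p there: c:F. ✗
c: no successors, so ◇(¬p ∨ ◇¬p) fails. ✗
— 1 world.
For □¬p ∧ □◇p:
a: □¬p is T, □◇p is T. ✓
b: □¬p is F, □◇p is F. ✗
c: □¬p is T, □◇p is T. ✓
— 2 worlds.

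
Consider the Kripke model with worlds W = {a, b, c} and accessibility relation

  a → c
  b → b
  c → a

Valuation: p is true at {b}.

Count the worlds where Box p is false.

2

a: successors {c}; p there: c:F. ✗
b: successors {b}; p there: b:T. ✓
c: successors {a}; p there: a:F. ✗
Satisfying worlds: {b}.
So Box p fails at the other 2 worlds.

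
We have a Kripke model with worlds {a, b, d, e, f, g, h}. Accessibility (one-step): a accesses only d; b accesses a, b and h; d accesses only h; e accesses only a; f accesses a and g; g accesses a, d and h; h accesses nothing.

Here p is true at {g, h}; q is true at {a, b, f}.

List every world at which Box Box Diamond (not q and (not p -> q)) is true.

{d, e, h}

a: successors {d}; Box Diamond (not q and (not p -> q)) there: d:F. ✗
b: successors {a, b, h}; Box Diamond (not q and (not p -> q)) there: a:T, b:F, h:T. ✗
d: successors {h}; Box Diamond (not q and (not p -> q)) there: h:T. ✓
e: successors {a}; Box Diamond (not q and (not p -> q)) there: a:T. ✓
f: successors {a, g}; Box Diamond (not q and (not p -> q)) there: a:T, g:F. ✗
g: successors {a, d, h}; Box Diamond (not q and (not p -> q)) there: a:T, d:F, h:T. ✗
h: no successors, so Box Box Diamond (not q and (not p -> q)) holds vacuously. ✓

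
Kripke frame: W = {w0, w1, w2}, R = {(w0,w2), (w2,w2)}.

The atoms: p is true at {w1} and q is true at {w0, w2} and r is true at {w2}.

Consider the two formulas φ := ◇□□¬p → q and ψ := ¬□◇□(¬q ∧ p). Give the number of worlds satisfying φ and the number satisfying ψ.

For ◇□□¬p → q:
w0: ◇□□¬p is T, q is T. ✓
w1: ◇□□¬p is F, q is F. ✓
w2: ◇□□¬p is T, q is T. ✓
— 3 worlds.
For ¬□◇□(¬q ∧ p):
w0: □◇□(¬q ∧ p) is F. ✓
w1: □◇□(¬q ∧ p) is T. ✗
w2: □◇□(¬q ∧ p) is F. ✓
— 2 worlds.

3 and 2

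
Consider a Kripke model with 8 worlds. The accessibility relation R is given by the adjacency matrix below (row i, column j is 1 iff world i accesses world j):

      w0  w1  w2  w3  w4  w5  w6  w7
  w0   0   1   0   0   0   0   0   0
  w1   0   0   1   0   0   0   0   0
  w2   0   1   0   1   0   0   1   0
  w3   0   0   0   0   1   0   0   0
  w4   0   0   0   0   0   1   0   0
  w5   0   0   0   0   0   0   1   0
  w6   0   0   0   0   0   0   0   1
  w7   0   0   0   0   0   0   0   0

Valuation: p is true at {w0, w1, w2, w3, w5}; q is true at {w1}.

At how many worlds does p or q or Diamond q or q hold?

w0: p or q is T, Diamond q or q is T. ✓
w1: p or q is T, Diamond q or q is T. ✓
w2: p or q is T, Diamond q or q is T. ✓
w3: p or q is T, Diamond q or q is F. ✓
w4: p or q is F, Diamond q or q is F. ✗
w5: p or q is T, Diamond q or q is F. ✓
w6: p or q is F, Diamond q or q is F. ✗
w7: p or q is F, Diamond q or q is F. ✗
Satisfying worlds: {w0, w1, w2, w3, w5}.

5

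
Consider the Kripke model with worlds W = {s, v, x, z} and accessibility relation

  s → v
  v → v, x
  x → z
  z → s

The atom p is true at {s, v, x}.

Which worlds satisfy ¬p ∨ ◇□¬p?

{v, z}

s: ¬p is F, ◇□¬p is F. ✗
v: ¬p is F, ◇□¬p is T. ✓
x: ¬p is F, ◇□¬p is F. ✗
z: ¬p is T, ◇□¬p is F. ✓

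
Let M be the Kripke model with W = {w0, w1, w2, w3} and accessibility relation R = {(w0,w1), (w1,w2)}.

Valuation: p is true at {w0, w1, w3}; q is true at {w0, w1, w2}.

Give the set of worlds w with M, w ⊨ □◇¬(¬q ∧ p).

{w0, w2, w3}

w0: successors {w1}; ◇¬(¬q ∧ p) there: w1:T. ✓
w1: successors {w2}; ◇¬(¬q ∧ p) there: w2:F. ✗
w2: no successors, so □◇¬(¬q ∧ p) holds vacuously. ✓
w3: no successors, so □◇¬(¬q ∧ p) holds vacuously. ✓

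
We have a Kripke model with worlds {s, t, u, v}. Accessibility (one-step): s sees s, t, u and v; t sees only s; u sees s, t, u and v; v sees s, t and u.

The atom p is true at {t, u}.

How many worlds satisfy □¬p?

1

s: successors {s, t, u, v}; ¬p there: s:T, t:F, u:F, v:T. ✗
t: successors {s}; ¬p there: s:T. ✓
u: successors {s, t, u, v}; ¬p there: s:T, t:F, u:F, v:T. ✗
v: successors {s, t, u}; ¬p there: s:T, t:F, u:F. ✗
Satisfying worlds: {t}.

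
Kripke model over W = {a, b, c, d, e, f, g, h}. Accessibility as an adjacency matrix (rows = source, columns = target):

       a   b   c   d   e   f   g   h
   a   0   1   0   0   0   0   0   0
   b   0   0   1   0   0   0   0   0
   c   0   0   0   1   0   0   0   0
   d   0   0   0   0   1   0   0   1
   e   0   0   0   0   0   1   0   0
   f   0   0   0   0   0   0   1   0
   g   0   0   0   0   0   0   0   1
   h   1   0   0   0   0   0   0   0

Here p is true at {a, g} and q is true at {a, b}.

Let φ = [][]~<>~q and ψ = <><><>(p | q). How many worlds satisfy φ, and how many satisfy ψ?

For [][]~<>~q:
a: successors {b}; []~<>~q there: b:F. ✗
b: successors {c}; []~<>~q there: c:F. ✗
c: successors {d}; []~<>~q there: d:F. ✗
d: successors {e, h}; []~<>~q there: e:F, h:T. ✗
e: successors {f}; []~<>~q there: f:F. ✗
f: successors {g}; []~<>~q there: g:T. ✓
g: successors {h}; []~<>~q there: h:T. ✓
h: successors {a}; []~<>~q there: a:F. ✗
— 2 worlds.
For <><><>(p | q):
a: successors {b}; <><>(p | q) there: b:F. ✗
b: successors {c}; <><>(p | q) there: c:F. ✗
c: successors {d}; <><>(p | q) there: d:T. ✓
d: successors {e, h}; <><>(p | q) there: e:T, h:T. ✓
e: successors {f}; <><>(p | q) there: f:F. ✗
f: successors {g}; <><>(p | q) there: g:T. ✓
g: successors {h}; <><>(p | q) there: h:T. ✓
h: successors {a}; <><>(p | q) there: a:F. ✗
— 4 worlds.

2 and 4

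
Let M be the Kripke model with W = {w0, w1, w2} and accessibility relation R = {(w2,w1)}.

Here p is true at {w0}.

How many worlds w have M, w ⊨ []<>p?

2

w0: no successors, so []<>p holds vacuously. ✓
w1: no successors, so []<>p holds vacuously. ✓
w2: successors {w1}; <>p there: w1:F. ✗
Satisfying worlds: {w0, w1}.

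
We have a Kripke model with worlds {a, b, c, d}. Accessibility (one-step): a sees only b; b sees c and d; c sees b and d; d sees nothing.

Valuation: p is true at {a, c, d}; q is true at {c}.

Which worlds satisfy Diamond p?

a: successors {b}; p there: b:F. ✗
b: successors {c, d}; p there: c:T, d:T. ✓
c: successors {b, d}; p there: b:F, d:T. ✓
d: no successors, so Diamond p fails. ✗

{b, c}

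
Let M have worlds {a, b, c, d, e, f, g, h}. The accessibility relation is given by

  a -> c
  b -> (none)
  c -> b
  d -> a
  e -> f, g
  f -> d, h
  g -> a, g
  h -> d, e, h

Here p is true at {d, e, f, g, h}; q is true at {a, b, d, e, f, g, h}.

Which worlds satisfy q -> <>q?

a: q is T, <>q is F. ✗
b: q is T, <>q is F. ✗
c: q is F, <>q is T. ✓
d: q is T, <>q is T. ✓
e: q is T, <>q is T. ✓
f: q is T, <>q is T. ✓
g: q is T, <>q is T. ✓
h: q is T, <>q is T. ✓

{c, d, e, f, g, h}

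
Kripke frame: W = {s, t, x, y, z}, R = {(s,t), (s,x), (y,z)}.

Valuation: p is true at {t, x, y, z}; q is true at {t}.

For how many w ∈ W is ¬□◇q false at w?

s: □◇q is F. ✓
t: □◇q is T. ✗
x: □◇q is T. ✗
y: □◇q is F. ✓
z: □◇q is T. ✗
Satisfying worlds: {s, y}.
So ¬□◇q fails at the other 3 worlds.

3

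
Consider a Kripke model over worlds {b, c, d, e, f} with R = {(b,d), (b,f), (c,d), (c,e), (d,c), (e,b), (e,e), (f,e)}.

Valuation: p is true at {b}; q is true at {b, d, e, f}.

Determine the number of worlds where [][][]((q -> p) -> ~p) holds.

b: successors {d, f}; [][]((q -> p) -> ~p) there: d:T, f:F. ✗
c: successors {d, e}; [][]((q -> p) -> ~p) there: d:T, e:F. ✗
d: successors {c}; [][]((q -> p) -> ~p) there: c:F. ✗
e: successors {b, e}; [][]((q -> p) -> ~p) there: b:T, e:F. ✗
f: successors {e}; [][]((q -> p) -> ~p) there: e:F. ✗
Satisfying worlds: ∅.

0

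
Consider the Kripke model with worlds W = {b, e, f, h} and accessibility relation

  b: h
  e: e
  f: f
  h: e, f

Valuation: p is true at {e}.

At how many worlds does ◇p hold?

b: successors {h}; p there: h:F. ✗
e: successors {e}; p there: e:T. ✓
f: successors {f}; p there: f:F. ✗
h: successors {e, f}; p there: e:T, f:F. ✓
Satisfying worlds: {e, h}.

2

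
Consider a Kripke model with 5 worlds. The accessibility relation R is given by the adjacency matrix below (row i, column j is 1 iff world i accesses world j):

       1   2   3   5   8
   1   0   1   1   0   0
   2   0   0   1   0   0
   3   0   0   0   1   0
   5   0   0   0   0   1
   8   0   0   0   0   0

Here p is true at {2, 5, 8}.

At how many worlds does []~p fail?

3

1: successors {2, 3}; ~p there: 2:F, 3:T. ✗
2: successors {3}; ~p there: 3:T. ✓
3: successors {5}; ~p there: 5:F. ✗
5: successors {8}; ~p there: 8:F. ✗
8: no successors, so []~p holds vacuously. ✓
Satisfying worlds: {2, 8}.
So []~p fails at the other 3 worlds.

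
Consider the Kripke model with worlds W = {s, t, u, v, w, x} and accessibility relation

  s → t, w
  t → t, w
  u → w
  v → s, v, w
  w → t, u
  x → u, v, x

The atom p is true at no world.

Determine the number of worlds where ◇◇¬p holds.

s: successors {t, w}; ◇¬p there: t:T, w:T. ✓
t: successors {t, w}; ◇¬p there: t:T, w:T. ✓
u: successors {w}; ◇¬p there: w:T. ✓
v: successors {s, v, w}; ◇¬p there: s:T, v:T, w:T. ✓
w: successors {t, u}; ◇¬p there: t:T, u:T. ✓
x: successors {u, v, x}; ◇¬p there: u:T, v:T, x:T. ✓
Satisfying worlds: {s, t, u, v, w, x}.

6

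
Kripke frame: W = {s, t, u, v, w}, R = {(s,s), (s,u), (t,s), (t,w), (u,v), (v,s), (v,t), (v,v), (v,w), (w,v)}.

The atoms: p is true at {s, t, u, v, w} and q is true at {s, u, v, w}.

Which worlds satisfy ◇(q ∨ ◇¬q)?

{s, t, u, v, w}

s: successors {s, u}; q ∨ ◇¬q there: s:T, u:T. ✓
t: successors {s, w}; q ∨ ◇¬q there: s:T, w:T. ✓
u: successors {v}; q ∨ ◇¬q there: v:T. ✓
v: successors {s, t, v, w}; q ∨ ◇¬q there: s:T, t:F, v:T, w:T. ✓
w: successors {v}; q ∨ ◇¬q there: v:T. ✓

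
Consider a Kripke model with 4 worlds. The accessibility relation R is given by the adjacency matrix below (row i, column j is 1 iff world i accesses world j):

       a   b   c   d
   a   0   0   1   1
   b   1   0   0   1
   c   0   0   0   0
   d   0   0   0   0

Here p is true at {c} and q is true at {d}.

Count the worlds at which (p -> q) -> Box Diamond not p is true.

a: p -> q is T, Box Diamond not p is F. ✗
b: p -> q is T, Box Diamond not p is F. ✗
c: p -> q is F, Box Diamond not p is T. ✓
d: p -> q is T, Box Diamond not p is T. ✓
Satisfying worlds: {c, d}.

2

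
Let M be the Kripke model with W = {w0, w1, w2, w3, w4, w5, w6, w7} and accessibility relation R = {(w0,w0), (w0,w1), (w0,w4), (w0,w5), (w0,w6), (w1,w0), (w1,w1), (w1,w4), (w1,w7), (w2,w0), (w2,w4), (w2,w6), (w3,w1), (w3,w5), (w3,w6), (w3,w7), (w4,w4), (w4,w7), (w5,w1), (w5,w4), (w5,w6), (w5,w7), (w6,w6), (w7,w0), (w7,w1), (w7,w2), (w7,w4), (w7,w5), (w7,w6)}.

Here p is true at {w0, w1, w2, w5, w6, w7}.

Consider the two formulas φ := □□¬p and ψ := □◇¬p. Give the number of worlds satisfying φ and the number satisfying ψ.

0 and 2

For □□¬p:
w0: successors {w0, w1, w4, w5, w6}; □¬p there: w0:F, w1:F, w4:F, w5:F, w6:F. ✗
w1: successors {w0, w1, w4, w7}; □¬p there: w0:F, w1:F, w4:F, w7:F. ✗
w2: successors {w0, w4, w6}; □¬p there: w0:F, w4:F, w6:F. ✗
w3: successors {w1, w5, w6, w7}; □¬p there: w1:F, w5:F, w6:F, w7:F. ✗
w4: successors {w4, w7}; □¬p there: w4:F, w7:F. ✗
w5: successors {w1, w4, w6, w7}; □¬p there: w1:F, w4:F, w6:F, w7:F. ✗
w6: successors {w6}; □¬p there: w6:F. ✗
w7: successors {w0, w1, w2, w4, w5, w6}; □¬p there: w0:F, w1:F, w2:F, w4:F, w5:F, w6:F. ✗
— 0 worlds.
For □◇¬p:
w0: successors {w0, w1, w4, w5, w6}; ◇¬p there: w0:T, w1:T, w4:T, w5:T, w6:F. ✗
w1: successors {w0, w1, w4, w7}; ◇¬p there: w0:T, w1:T, w4:T, w7:T. ✓
w2: successors {w0, w4, w6}; ◇¬p there: w0:T, w4:T, w6:F. ✗
w3: successors {w1, w5, w6, w7}; ◇¬p there: w1:T, w5:T, w6:F, w7:T. ✗
w4: successors {w4, w7}; ◇¬p there: w4:T, w7:T. ✓
w5: successors {w1, w4, w6, w7}; ◇¬p there: w1:T, w4:T, w6:F, w7:T. ✗
w6: successors {w6}; ◇¬p there: w6:F. ✗
w7: successors {w0, w1, w2, w4, w5, w6}; ◇¬p there: w0:T, w1:T, w2:T, w4:T, w5:T, w6:F. ✗
— 2 worlds.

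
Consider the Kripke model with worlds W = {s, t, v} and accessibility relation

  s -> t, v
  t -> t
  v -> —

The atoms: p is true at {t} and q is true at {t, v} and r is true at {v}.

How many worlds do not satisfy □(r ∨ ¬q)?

2

s: successors {t, v}; r ∨ ¬q there: t:F, v:T. ✗
t: successors {t}; r ∨ ¬q there: t:F. ✗
v: no successors, so □(r ∨ ¬q) holds vacuously. ✓
Satisfying worlds: {v}.
So □(r ∨ ¬q) fails at the other 2 worlds.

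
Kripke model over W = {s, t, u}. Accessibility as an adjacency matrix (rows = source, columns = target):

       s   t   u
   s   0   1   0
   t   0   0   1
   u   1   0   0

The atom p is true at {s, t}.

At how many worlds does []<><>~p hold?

1

s: successors {t}; <><>~p there: t:F. ✗
t: successors {u}; <><>~p there: u:F. ✗
u: successors {s}; <><>~p there: s:T. ✓
Satisfying worlds: {u}.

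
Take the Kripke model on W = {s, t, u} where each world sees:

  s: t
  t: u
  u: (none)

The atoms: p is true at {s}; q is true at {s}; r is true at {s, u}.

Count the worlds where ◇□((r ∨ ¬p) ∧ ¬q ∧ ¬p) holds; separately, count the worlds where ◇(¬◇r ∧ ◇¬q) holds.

For ◇□((r ∨ ¬p) ∧ ¬q ∧ ¬p):
s: successors {t}; □((r ∨ ¬p) ∧ ¬q ∧ ¬p) there: t:T. ✓
t: successors {u}; □((r ∨ ¬p) ∧ ¬q ∧ ¬p) there: u:T. ✓
u: no successors, so ◇□((r ∨ ¬p) ∧ ¬q ∧ ¬p) fails. ✗
— 2 worlds.
For ◇(¬◇r ∧ ◇¬q):
s: successors {t}; ¬◇r ∧ ◇¬q there: t:F. ✗
t: successors {u}; ¬◇r ∧ ◇¬q there: u:F. ✗
u: no successors, so ◇(¬◇r ∧ ◇¬q) fails. ✗
— 0 worlds.

2 and 0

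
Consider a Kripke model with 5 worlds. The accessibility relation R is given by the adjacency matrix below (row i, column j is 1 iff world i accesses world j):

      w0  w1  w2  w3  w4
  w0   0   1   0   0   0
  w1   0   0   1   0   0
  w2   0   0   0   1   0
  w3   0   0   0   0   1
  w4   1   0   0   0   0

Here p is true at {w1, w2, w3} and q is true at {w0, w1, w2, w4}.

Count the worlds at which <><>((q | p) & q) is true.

4

w0: successors {w1}; <>((q | p) & q) there: w1:T. ✓
w1: successors {w2}; <>((q | p) & q) there: w2:F. ✗
w2: successors {w3}; <>((q | p) & q) there: w3:T. ✓
w3: successors {w4}; <>((q | p) & q) there: w4:T. ✓
w4: successors {w0}; <>((q | p) & q) there: w0:T. ✓
Satisfying worlds: {w0, w2, w3, w4}.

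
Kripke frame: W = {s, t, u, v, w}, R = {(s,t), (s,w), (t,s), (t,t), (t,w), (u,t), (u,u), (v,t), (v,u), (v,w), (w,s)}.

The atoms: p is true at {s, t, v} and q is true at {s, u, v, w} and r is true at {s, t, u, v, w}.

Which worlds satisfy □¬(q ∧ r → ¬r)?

{w}

s: successors {t, w}; ¬(q ∧ r → ¬r) there: t:F, w:T. ✗
t: successors {s, t, w}; ¬(q ∧ r → ¬r) there: s:T, t:F, w:T. ✗
u: successors {t, u}; ¬(q ∧ r → ¬r) there: t:F, u:T. ✗
v: successors {t, u, w}; ¬(q ∧ r → ¬r) there: t:F, u:T, w:T. ✗
w: successors {s}; ¬(q ∧ r → ¬r) there: s:T. ✓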